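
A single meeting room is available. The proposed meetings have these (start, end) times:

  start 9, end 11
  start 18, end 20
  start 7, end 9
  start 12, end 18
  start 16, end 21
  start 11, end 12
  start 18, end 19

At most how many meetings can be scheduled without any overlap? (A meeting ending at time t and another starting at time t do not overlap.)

Sort by end time and greedily take each interval whose start is ≥ the last chosen end.
By end time: (7,9), (9,11), (11,12), (12,18), (18,19), (18,20), (16,21).
Pick (7,9); next start ≥ 9 → (9,11); next start ≥ 11 → (11,12); next start ≥ 12 → (12,18); next start ≥ 18 → (18,19).
Selected 5 meetings.

5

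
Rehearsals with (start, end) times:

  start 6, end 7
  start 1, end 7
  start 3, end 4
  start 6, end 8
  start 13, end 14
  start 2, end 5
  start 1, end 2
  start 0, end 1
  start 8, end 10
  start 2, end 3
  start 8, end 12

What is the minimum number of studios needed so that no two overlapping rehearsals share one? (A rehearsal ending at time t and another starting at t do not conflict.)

The answer is the maximum number of intervals overlapping at any instant.
starts: [0, 1, 1, 2, 2, 3, 6, 6, 8, 8, 13]
ends:   [1, 2, 3, 4, 5, 7, 7, 8, 10, 12, 14]
s0→1 e1→0 s1→1 s1→2 e2→1 s2→2 s2→3  — peak 3.

3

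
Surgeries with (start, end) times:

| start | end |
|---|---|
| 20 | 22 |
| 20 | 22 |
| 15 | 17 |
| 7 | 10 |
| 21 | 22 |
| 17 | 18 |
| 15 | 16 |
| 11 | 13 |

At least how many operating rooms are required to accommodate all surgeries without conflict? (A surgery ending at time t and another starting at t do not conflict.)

The answer is the maximum number of intervals overlapping at any instant.
Events (time:±→running): 7:+→1 10:-→0 11:+→1 13:-→0 15:+→1 15:+→2 16:-→1 17:-→0 17:+→1 18:-→0 20:+→1 20:+→2 21:+→3 … peak 3.

3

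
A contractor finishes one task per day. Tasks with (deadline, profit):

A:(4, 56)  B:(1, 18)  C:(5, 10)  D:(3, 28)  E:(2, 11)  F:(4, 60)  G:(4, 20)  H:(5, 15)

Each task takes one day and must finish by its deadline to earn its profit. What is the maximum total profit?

By profit: F(d4,60), A(d4,56), D(d3,28), G(d4,20), B(d1,18), H(d5,15), E(d2,11), C(d5,10)
F→slot 4; A→slot 3; D→slot 2; G→slot 1; B skipped; H→slot 5; E skipped; C skipped.
Profit = 20 + 28 + 56 + 60 + 15 = 179

179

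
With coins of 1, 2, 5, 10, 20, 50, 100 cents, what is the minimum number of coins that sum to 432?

Greedy: take as many of the largest coin as possible, then repeat with the remainder.
432 = 4×100 + 1×20 + 1×10 + 1×2
Total coins = 4 + 1 + 1 + 1 = 7

7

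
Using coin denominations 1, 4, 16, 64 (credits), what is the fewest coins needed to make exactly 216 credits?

6

Use the largest denomination that fits, subtract, and repeat.
216 − 3×64→24 − 1×16→8 − 2×4→0
Total coins = 3 + 1 + 2 = 6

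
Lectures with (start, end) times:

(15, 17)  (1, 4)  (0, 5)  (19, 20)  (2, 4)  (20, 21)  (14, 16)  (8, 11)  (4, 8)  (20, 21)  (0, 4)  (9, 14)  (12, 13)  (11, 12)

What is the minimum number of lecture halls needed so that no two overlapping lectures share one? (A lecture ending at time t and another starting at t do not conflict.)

4

Count concurrent intervals with a sweep; the peak is the room count.
starts: [0, 0, 1, 2, 4, 8, 9, 11, 12, 14, 15, 19, 20, 20]
ends:   [4, 4, 4, 5, 8, 11, 12, 13, 14, 16, 17, 20, 21, 21]
s0→1 s0→2 s1→3 s2→4  — peak 4.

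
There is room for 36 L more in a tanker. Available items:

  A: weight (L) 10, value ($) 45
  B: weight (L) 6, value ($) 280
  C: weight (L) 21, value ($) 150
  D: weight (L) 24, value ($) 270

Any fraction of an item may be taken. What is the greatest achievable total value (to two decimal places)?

Order: B (280/6=46.67) > D (270/24=11.25) > C (150/21=7.14) > A (45/10=4.50)
Fill: take B (6 @ 280) → take D (24 @ 270) → take 6/21 of C → 42.86; 36/36 used.
Total value = 592.86

592.86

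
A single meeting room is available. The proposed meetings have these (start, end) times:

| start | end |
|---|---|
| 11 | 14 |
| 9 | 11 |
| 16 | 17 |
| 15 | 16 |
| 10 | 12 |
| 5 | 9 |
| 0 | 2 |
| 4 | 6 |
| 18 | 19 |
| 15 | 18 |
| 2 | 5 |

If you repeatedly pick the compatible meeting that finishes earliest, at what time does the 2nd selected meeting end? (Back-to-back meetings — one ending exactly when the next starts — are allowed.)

5

Order by finish time; keep every interval that doesn't clash with the previous kept one.
By end time: (0,2), (2,5), (4,6), (5,9), (9,11), (10,12), (11,14), (15,16), (16,17), (15,18), (18,19).
Pick (0,2); next start ≥ 2 → (2,5); next start ≥ 5 → (5,9); next start ≥ 9 → (9,11); next start ≥ 11 → (11,14); next start ≥ 14 → (15,16); next start ≥ 16 → (16,17); next start ≥ 17 → (18,19).
Selected: (0,2) (2,5) (5,9) (9,11) (11,14) (15,16) (16,17) (18,19)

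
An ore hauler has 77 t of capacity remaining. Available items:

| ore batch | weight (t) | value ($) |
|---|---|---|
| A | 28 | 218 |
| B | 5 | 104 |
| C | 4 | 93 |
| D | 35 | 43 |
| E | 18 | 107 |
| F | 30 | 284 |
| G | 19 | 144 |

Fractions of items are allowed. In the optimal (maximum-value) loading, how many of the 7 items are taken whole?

Greedy by value/weight ratio, highest first.
Order: C (93/4=23.25) > B (104/5=20.80) > F (284/30=9.47) > A (218/28=7.79) > G (144/19=7.58) > E (107/18=5.94) > D (43/35=1.23)
Fill: take C (4 @ 93) → take B (5 @ 104) → take F (30 @ 284) → take A (28 @ 218) → take 10/19 of G → 75.79; 77/77 used.
4 item(s) taken whole; one partial (take 10/19 of G).

4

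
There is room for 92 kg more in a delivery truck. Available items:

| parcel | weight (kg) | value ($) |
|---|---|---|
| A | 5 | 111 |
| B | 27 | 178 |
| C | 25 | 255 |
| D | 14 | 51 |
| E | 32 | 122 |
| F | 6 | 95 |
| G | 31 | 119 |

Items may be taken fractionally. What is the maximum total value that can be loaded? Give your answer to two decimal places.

Greedy by value/weight ratio, highest first.
Order: A (111/5=22.20) > F (95/6=15.83) > C (255/25=10.20) > B (178/27=6.59) > G (119/31=3.84) > E (122/32=3.81) > D (51/14=3.64)
Fill: take A (5 @ 111) → take F (6 @ 95) → take C (25 @ 255) → take B (27 @ 178) → take 29/31 of G → 111.32; 92/92 used.
Total value = 750.32

750.32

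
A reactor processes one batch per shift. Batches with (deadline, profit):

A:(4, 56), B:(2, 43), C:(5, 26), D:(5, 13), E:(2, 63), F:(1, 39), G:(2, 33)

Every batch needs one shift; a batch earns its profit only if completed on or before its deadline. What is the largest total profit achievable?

Sort by profit descending; place each in the latest free slot ≤ its deadline.
By profit: E(d2,63), A(d4,56), B(d2,43), F(d1,39), G(d2,33), C(d5,26), D(d5,13)
E→slot 2; A→slot 4; B→slot 1; F skipped; G skipped; C→slot 5; D→slot 3.
Profit = 43 + 63 + 13 + 56 + 26 = 201

201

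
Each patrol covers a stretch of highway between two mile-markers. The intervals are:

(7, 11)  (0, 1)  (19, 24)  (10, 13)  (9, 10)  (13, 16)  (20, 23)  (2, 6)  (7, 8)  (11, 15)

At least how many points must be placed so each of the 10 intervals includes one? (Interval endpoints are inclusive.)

By right end: [0,1]  [2,6]  [7,8]  [9,10]  [7,11]  [10,13]  [11,15]  [13,16]  [20,23]  [19,24]
[0,1] uncovered → point at 1; [2,6] uncovered → point at 6; [7,8] uncovered → point at 8; [9,10] uncovered → point at 10; [11,15] uncovered → point at 15; [20,23] uncovered → point at 23.
Points: 1, 6, 8, 10, 15, 23 (6 total).

6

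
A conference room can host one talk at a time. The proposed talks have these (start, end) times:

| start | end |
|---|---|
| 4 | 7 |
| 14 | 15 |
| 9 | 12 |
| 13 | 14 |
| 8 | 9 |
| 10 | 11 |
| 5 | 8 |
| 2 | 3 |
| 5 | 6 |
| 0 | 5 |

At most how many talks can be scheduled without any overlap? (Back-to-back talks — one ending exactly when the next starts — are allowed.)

6

Order by finish time; keep every interval that doesn't clash with the previous kept one.
Sorted by end: (2,3)  (0,5)  (5,6)  (4,7)  (5,8)  (8,9)  (10,11)  (9,12)  (13,14)  (14,15)
take (2,3); take (5,6); take (8,9); take (10,11); skip (9,12); take (13,14); take (14,15).
Selected 6 talks.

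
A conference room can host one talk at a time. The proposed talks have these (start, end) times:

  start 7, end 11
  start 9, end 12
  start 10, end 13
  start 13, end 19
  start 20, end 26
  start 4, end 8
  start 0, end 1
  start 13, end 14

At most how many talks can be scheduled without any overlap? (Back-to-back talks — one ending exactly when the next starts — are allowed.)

5

Order by finish time; keep every interval that doesn't clash with the previous kept one.
Sorted by end: (0,1)  (4,8)  (7,11)  (9,12)  (10,13)  (13,14)  (13,19)  (20,26)
take (0,1); take (4,8); take (9,12); take (13,14); take (20,26).
Selected 5 talks.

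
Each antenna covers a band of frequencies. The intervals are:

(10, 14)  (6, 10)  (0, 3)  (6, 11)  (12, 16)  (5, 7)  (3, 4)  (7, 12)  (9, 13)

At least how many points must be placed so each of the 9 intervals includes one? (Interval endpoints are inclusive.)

3

Process intervals by earliest right end; each time one isn't hit yet, stab at its right endpoint.
Sorted: [0,3] [3,4] [5,7] [6,10] [6,11] [7,12] [9,13] [10,14] [12,16]
{[0,3],[3,4]} hit by 3; {[5,7],[6,10],[6,11],[7,12]} hit by 7; {[9,13],[10,14],[12,16]} hit by 13.
Points: 3, 7, 13 (3 total).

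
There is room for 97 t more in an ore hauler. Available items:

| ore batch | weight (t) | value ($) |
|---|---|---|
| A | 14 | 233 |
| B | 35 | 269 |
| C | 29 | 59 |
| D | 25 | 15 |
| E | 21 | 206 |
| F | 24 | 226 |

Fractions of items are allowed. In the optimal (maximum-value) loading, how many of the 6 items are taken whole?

Greedy by value/weight ratio, highest first.
Ratios (sorted): A 16.64, E 9.81, F 9.42, B 7.69, C 2.03, D 0.60
take A (14 @ 233); take E (21 @ 206); take F (24 @ 226); take B (35 @ 269); take 3/29 of C → 6.10. Capacity used 97/97.
4 item(s) taken whole; one partial (take 3/29 of C).

4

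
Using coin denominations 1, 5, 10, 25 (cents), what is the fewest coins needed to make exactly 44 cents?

7

Use the largest denomination that fits, subtract, and repeat.
44 = 1×25 + 1×10 + 1×5 + 4×1
Total coins = 1 + 1 + 1 + 4 = 7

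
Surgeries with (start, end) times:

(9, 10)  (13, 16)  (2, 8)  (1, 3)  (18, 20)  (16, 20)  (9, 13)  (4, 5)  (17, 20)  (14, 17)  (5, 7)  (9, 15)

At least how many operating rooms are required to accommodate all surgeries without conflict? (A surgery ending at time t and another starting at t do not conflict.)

3

The answer is the maximum number of intervals overlapping at any instant.
starts: [1, 2, 4, 5, 9, 9, 9, 13, 14, 16, 17, 18]
ends:   [3, 5, 7, 8, 10, 13, 15, 16, 17, 20, 20, 20]
s1→1 s2→2 e3→1 s4→2 e5→1 s5→2 e7→1 e8→0 s9→1 s9→2 s9→3  — peak 3.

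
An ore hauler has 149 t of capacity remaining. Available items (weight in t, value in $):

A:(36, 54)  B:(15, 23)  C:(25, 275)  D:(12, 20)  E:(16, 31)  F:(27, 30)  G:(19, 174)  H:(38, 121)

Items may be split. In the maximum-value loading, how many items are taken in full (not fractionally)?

6

Greedy by value/weight ratio, highest first.
Order: C (275/25=11.00) > G (174/19=9.16) > H (121/38=3.18) > E (31/16=1.94) > D (20/12=1.67) > B (23/15=1.53) > A (54/36=1.50) > F (30/27=1.11)
Fill: take C (25 @ 275) → take G (19 @ 174) → take H (38 @ 121) → take E (16 @ 31) → take D (12 @ 20) → take B (15 @ 23) → take 24/36 of A → 36.00; 149/149 used.
6 item(s) taken whole; one partial (take 24/36 of A).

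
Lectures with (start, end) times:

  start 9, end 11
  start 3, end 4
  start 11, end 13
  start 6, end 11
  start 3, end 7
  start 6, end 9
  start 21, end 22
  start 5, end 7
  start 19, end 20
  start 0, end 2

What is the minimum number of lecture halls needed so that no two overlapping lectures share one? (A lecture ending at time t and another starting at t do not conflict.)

starts: [0, 3, 3, 5, 6, 6, 9, 11, 19, 21]
ends:   [2, 4, 7, 7, 9, 11, 11, 13, 20, 22]
s0→1 e2→0 s3→1 s3→2 e4→1 s5→2 s6→3 s6→4  — peak 4.

4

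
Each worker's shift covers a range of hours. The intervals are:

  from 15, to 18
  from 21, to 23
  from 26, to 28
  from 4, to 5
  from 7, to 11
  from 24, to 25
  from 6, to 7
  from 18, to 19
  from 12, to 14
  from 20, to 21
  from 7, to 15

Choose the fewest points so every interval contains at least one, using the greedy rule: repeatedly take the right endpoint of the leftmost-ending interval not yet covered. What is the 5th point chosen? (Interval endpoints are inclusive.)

21

Process intervals by earliest right end; each time one isn't hit yet, stab at its right endpoint.
By right end: [4,5]  [6,7]  [7,11]  [12,14]  [7,15]  [15,18]  [18,19]  [20,21]  [21,23]  [24,25]  [26,28]
[4,5] uncovered → point at 5; [6,7] uncovered → point at 7; [12,14] uncovered → point at 14; [15,18] uncovered → point at 18; [20,21] uncovered → point at 21; [24,25] uncovered → point at 25; [26,28] uncovered → point at 28.
Points: 5, 7, 14, 18, 21, 25, 28 (7 total).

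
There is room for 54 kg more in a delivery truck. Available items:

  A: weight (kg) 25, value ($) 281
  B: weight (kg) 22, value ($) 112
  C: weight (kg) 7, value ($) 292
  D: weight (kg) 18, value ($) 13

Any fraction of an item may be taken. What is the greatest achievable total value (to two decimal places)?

Greedy by value/weight ratio, highest first.
Ratios (sorted): C 41.71, A 11.24, B 5.09, D 0.72
take C (7 @ 292); take A (25 @ 281); take B (22 @ 112). Capacity used 54/54.
Total value = 685.00

685.00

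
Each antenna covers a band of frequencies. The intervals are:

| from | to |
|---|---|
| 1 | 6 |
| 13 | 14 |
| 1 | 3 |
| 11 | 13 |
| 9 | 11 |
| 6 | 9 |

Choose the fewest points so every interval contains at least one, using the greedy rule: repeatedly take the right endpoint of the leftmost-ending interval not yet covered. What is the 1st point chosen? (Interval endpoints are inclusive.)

3

By right end: [1,3]  [1,6]  [6,9]  [9,11]  [11,13]  [13,14]
[1,3] uncovered → point at 3; [6,9] uncovered → point at 9; [11,13] uncovered → point at 13.
Points: 3, 9, 13 (3 total).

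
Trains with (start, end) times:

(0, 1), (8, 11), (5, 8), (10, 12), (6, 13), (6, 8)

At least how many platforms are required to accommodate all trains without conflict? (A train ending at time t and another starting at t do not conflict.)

3

Count concurrent intervals with a sweep; the peak is the room count.
starts: [0, 5, 6, 6, 8, 10]
ends:   [1, 8, 8, 11, 12, 13]
s0→1 e1→0 s5→1 s6→2 s6→3  — peak 3.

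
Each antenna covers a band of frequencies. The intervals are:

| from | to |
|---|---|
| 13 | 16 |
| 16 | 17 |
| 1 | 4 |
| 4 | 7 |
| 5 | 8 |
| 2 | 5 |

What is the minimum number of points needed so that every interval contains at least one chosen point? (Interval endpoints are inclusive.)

3

Sort by right endpoint; whenever an interval is uncovered, place a point at its right end.
Sorted: [1,4] [2,5] [4,7] [5,8] [13,16] [16,17]
{[1,4],[2,5],[4,7]} hit by 4; {[5,8]} hit by 8; {[13,16],[16,17]} hit by 16.
Points: 4, 8, 16 (3 total).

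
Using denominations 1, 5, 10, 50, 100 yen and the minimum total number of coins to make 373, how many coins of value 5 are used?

Use the largest denomination that fits, subtract, and repeat.
373 − 3×100→73 − 1×50→23 − 2×10→3 − 3×1→0
Count of 5: 0

0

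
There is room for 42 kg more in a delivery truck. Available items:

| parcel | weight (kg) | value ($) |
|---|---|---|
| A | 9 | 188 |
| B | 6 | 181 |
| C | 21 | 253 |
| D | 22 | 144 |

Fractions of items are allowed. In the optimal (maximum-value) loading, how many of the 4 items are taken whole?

3

Order: B (181/6=30.17) > A (188/9=20.89) > C (253/21=12.05) > D (144/22=6.55)
Fill: take B (6 @ 181) → take A (9 @ 188) → take C (21 @ 253) → take 6/22 of D → 39.27; 42/42 used.
3 item(s) taken whole; one partial (take 6/22 of D).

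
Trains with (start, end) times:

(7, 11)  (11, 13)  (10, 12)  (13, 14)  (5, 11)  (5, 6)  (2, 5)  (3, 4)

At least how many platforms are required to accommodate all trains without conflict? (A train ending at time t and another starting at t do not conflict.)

3

Events (time:±→running): 2:+→1 3:+→2 4:-→1 5:-→0 5:+→1 5:+→2 6:-→1 7:+→2 10:+→3 … peak 3.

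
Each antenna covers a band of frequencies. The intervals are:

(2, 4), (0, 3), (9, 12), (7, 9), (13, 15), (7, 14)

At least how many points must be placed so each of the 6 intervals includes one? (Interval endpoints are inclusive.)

Process intervals by earliest right end; each time one isn't hit yet, stab at its right endpoint.
By right end: [0,3]  [2,4]  [7,9]  [9,12]  [7,14]  [13,15]
[0,3] uncovered → point at 3; [7,9] uncovered → point at 9; [13,15] uncovered → point at 15.
Points: 3, 9, 15 (3 total).

3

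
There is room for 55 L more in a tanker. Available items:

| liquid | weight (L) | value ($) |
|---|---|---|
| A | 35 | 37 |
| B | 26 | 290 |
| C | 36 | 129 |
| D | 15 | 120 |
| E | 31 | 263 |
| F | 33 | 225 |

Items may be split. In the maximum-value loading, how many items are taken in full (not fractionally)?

1

Ratios (sorted): B 11.15, E 8.48, D 8.00, F 6.82, C 3.58, A 1.06
take B (26 @ 290); take 29/31 of E → 246.03. Capacity used 55/55.
1 item(s) taken whole; one partial (take 29/31 of E).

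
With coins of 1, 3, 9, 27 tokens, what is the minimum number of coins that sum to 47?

5

Use the largest denomination that fits, subtract, and repeat.
47 = 1×27 + 2×9 + 2×1
Total coins = 1 + 2 + 2 = 5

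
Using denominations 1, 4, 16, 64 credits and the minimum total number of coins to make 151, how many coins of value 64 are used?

151 − 2×64→23 − 1×16→7 − 1×4→3 − 3×1→0
Count of 64: 2

2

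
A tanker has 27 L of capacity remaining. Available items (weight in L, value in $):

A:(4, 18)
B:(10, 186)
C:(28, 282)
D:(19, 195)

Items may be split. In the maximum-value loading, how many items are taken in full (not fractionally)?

Greedy by value/weight ratio, highest first.
Ratios (sorted): B 18.60, D 10.26, C 10.07, A 4.50
take B (10 @ 186); take 17/19 of D → 174.47. Capacity used 27/27.
1 item(s) taken whole; one partial (take 17/19 of D).

1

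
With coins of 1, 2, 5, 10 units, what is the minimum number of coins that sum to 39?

6

Greedy: take as many of the largest coin as possible, then repeat with the remainder.
39 − 3×10→9 − 1×5→4 − 2×2→0
Total coins = 3 + 1 + 2 = 6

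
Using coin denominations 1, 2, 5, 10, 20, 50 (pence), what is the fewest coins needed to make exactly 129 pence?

Use the largest denomination that fits, subtract, and repeat.
129 − 2×50→29 − 1×20→9 − 1×5→4 − 2×2→0
Total coins = 2 + 1 + 1 + 2 = 6

6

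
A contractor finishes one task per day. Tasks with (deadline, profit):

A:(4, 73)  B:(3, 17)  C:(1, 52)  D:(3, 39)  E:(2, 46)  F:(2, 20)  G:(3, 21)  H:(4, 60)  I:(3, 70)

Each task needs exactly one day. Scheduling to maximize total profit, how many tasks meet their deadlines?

4

Take jobs in profit order; each goes to the latest open slot no later than its deadline.
Profit order: A=73 I=70 H=60 C=52 E=46 D=39 G=21 F=20 B=17
Assign: A→slot 4, I→slot 3, H→slot 2, C→slot 1, E skipped, D skipped, G skipped, F skipped, B skipped.
Slots: [1:C] [2:H] [3:I] [4:A]
4 of 9 scheduled.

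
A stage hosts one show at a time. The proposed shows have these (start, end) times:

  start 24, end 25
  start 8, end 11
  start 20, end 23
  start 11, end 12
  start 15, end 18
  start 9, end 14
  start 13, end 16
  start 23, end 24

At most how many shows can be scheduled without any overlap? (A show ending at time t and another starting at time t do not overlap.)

6

Sort by end time and greedily take each interval whose start is ≥ the last chosen end.
By end time: (8,11), (11,12), (9,14), (13,16), (15,18), (20,23), (23,24), (24,25).
Pick (8,11); next start ≥ 11 → (11,12); next start ≥ 12 → (13,16); next start ≥ 16 → (20,23); next start ≥ 23 → (23,24); next start ≥ 24 → (24,25).
Selected 6 shows.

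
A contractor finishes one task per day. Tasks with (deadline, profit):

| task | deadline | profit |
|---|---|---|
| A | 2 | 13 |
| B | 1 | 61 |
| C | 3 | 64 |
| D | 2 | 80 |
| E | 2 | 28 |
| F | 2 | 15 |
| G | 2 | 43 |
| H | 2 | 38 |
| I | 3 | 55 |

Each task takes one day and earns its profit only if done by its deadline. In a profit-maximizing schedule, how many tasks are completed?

Sort by profit descending; place each in the latest free slot ≤ its deadline.
Profit order: D=80 C=64 B=61 I=55 G=43 H=38 E=28 F=15 A=13
Assign: D→slot 2, C→slot 3, B→slot 1, I skipped, G skipped, H skipped, E skipped, F skipped, A skipped.
Slots: [1:B] [2:D] [3:C]
3 of 9 scheduled.

3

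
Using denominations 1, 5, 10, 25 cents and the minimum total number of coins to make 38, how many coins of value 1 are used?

Use the largest denomination that fits, subtract, and repeat.
38 = 1×25 + 1×10 + 3×1
Count of 1: 3

3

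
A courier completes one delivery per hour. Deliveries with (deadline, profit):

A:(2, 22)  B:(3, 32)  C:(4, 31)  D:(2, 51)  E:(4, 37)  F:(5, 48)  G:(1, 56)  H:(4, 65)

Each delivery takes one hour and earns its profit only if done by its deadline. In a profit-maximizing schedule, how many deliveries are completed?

5

Profit order: H=65 G=56 D=51 F=48 E=37 B=32 C=31 A=22
Assign: H→slot 4, G→slot 1, D→slot 2, F→slot 5, E→slot 3, B skipped, C skipped, A skipped.
Slots: [1:G] [2:D] [3:E] [4:H] [5:F]
5 of 8 scheduled.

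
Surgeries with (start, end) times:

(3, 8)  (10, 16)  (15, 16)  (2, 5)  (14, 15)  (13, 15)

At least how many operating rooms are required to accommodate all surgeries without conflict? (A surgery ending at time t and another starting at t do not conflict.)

3

Count concurrent intervals with a sweep; the peak is the room count.
Events (time:±→running): 2:+→1 3:+→2 5:-→1 8:-→0 10:+→1 13:+→2 14:+→3 … peak 3.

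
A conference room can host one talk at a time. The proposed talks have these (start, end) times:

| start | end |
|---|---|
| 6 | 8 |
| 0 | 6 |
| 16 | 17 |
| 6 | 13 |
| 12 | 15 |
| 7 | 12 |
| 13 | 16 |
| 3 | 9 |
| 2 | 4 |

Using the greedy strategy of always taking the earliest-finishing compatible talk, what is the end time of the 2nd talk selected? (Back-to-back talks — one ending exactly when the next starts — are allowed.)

8

Sort by end time and greedily take each interval whose start is ≥ the last chosen end.
Sorted by end: (2,4)  (0,6)  (6,8)  (3,9)  (7,12)  (6,13)  (12,15)  (13,16)  (16,17)
take (2,4); take (6,8); skip (7,12); take (12,15); take (16,17).
Selected: (2,4) (6,8) (12,15) (16,17)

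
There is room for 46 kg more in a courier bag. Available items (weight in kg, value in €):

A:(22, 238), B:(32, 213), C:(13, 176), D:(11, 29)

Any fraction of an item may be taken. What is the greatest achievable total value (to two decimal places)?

487.22

Order: C (176/13=13.54) > A (238/22=10.82) > B (213/32=6.66) > D (29/11=2.64)
Fill: take C (13 @ 176) → take A (22 @ 238) → take 11/32 of B → 73.22; 46/46 used.
Total value = 487.22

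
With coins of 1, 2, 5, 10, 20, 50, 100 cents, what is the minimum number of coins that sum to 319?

Greedy: take as many of the largest coin as possible, then repeat with the remainder.
319 − 3×100→19 − 1×10→9 − 1×5→4 − 2×2→0
Total coins = 3 + 1 + 1 + 2 = 7

7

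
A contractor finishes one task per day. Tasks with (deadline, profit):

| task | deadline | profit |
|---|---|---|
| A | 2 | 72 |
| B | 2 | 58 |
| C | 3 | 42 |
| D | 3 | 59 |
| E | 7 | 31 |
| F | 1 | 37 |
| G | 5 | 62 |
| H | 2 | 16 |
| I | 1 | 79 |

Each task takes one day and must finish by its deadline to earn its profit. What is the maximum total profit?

Profit order: I=79 A=72 G=62 D=59 B=58 C=42 F=37 E=31 H=16
Assign: I→slot 1, A→slot 2, G→slot 5, D→slot 3, B skipped, C skipped, F skipped, E→slot 7, H skipped.
Slots: [1:I] [2:A] [3:D] [5:G] [7:E]
Profit = 79 + 72 + 59 + 62 + 31 = 303

303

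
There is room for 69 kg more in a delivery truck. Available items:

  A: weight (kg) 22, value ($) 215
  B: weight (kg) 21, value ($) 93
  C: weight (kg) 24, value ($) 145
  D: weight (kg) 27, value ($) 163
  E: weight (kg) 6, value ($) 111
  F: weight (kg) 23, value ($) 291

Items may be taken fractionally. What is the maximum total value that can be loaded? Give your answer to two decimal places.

Greedy by value/weight ratio, highest first.
Order: E (111/6=18.50) > F (291/23=12.65) > A (215/22=9.77) > C (145/24=6.04) > D (163/27=6.04) > B (93/21=4.43)
Fill: take E (6 @ 111) → take F (23 @ 291) → take A (22 @ 215) → take 18/24 of C → 108.75; 69/69 used.
Total value = 725.75

725.75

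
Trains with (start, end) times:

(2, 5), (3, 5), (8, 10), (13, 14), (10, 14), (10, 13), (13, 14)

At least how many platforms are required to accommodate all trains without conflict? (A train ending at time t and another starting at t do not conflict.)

starts: [2, 3, 8, 10, 10, 13, 13]
ends:   [5, 5, 10, 13, 14, 14, 14]
s2→1 s3→2 e5→1 e5→0 s8→1 e10→0 s10→1 s10→2 e13→1 s13→2 s13→3  — peak 3.

3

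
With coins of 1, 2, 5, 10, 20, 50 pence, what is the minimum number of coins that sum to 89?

89 = 1×50 + 1×20 + 1×10 + 1×5 + 2×2
Total coins = 1 + 1 + 1 + 1 + 2 = 6

6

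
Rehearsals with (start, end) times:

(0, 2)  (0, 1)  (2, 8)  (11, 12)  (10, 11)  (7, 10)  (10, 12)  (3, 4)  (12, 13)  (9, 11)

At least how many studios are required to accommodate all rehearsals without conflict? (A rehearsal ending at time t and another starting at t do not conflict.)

The answer is the maximum number of intervals overlapping at any instant.
starts: [0, 0, 2, 3, 7, 9, 10, 10, 11, 12]
ends:   [1, 2, 4, 8, 10, 11, 11, 12, 12, 13]
s0→1 s0→2 e1→1 e2→0 s2→1 s3→2 e4→1 s7→2 e8→1 s9→2 e10→1 s10→2 s10→3  — peak 3.

3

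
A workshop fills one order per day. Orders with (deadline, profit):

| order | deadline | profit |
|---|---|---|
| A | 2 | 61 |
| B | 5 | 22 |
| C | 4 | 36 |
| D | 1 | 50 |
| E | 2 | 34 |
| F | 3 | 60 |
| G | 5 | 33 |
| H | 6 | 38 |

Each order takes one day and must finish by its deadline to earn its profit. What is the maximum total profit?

278

Sort by profit descending; place each in the latest free slot ≤ its deadline.
Profit order: A=61 F=60 D=50 H=38 C=36 E=34 G=33 B=22
Assign: A→slot 2, F→slot 3, D→slot 1, H→slot 6, C→slot 4, E skipped, G→slot 5, B skipped.
Slots: [1:D] [2:A] [3:F] [4:C] [5:G] [6:H]
Profit = 50 + 61 + 60 + 36 + 33 + 38 = 278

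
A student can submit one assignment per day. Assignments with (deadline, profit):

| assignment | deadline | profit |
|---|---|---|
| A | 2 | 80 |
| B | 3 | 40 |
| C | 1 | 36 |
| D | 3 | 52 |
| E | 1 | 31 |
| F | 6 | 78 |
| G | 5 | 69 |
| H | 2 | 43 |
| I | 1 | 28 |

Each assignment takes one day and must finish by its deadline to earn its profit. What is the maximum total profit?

322

Profit order: A=80 F=78 G=69 D=52 H=43 B=40 C=36 E=31 I=28
Assign: A→slot 2, F→slot 6, G→slot 5, D→slot 3, H→slot 1, B skipped, C skipped, E skipped, I skipped.
Slots: [1:H] [2:A] [3:D] [5:G] [6:F]
Profit = 43 + 80 + 52 + 69 + 78 = 322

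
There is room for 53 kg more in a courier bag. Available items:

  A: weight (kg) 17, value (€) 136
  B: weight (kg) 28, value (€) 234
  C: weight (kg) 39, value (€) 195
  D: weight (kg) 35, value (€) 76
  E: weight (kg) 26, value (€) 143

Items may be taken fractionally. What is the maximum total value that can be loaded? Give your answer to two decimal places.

Order: B (234/28=8.36) > A (136/17=8.00) > E (143/26=5.50) > C (195/39=5.00) > D (76/35=2.17)
Fill: take B (28 @ 234) → take A (17 @ 136) → take 8/26 of E → 44.00; 53/53 used.
Total value = 414.00

414.00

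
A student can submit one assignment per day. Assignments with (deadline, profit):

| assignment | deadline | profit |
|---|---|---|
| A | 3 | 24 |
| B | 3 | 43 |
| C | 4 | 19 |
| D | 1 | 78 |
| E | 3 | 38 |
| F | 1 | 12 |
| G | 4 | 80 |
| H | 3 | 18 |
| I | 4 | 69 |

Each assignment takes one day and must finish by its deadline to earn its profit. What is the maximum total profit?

270

Sort by profit descending; place each in the latest free slot ≤ its deadline.
Profit order: G=80 D=78 I=69 B=43 E=38 A=24 C=19 H=18 F=12
Assign: G→slot 4, D→slot 1, I→slot 3, B→slot 2, E skipped, A skipped, C skipped, H skipped, F skipped.
Slots: [1:D] [2:B] [3:I] [4:G]
Profit = 78 + 43 + 69 + 80 = 270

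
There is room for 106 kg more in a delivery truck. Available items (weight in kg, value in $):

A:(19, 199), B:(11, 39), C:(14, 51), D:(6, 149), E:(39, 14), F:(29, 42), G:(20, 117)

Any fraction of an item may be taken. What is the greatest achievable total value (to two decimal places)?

Order: D (149/6=24.83) > A (199/19=10.47) > G (117/20=5.85) > C (51/14=3.64) > B (39/11=3.55) > F (42/29=1.45) > E (14/39=0.36)
Fill: take D (6 @ 149) → take A (19 @ 199) → take G (20 @ 117) → take C (14 @ 51) → take B (11 @ 39) → take F (29 @ 42) → take 7/39 of E → 2.51; 106/106 used.
Total value = 599.51

599.51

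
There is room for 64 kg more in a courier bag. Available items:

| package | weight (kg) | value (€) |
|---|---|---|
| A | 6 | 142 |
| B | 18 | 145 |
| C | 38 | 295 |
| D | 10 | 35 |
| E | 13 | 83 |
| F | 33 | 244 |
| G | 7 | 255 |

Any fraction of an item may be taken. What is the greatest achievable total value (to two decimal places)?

Greedy by value/weight ratio, highest first.
Ratios (sorted): G 36.43, A 23.67, B 8.06, C 7.76, F 7.39, E 6.38, D 3.50
take G (7 @ 255); take A (6 @ 142); take B (18 @ 145); take 33/38 of C → 256.18. Capacity used 64/64.
Total value = 798.18

798.18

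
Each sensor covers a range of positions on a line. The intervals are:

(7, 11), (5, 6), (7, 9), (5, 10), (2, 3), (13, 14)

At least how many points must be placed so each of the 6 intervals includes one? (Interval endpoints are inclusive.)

Sorted: [2,3] [5,6] [7,9] [5,10] [7,11] [13,14]
{[2,3]} hit by 3; {[5,6]} hit by 6; {[7,9],[5,10],[7,11]} hit by 9; {[13,14]} hit by 14.
Points: 3, 6, 9, 14 (4 total).

4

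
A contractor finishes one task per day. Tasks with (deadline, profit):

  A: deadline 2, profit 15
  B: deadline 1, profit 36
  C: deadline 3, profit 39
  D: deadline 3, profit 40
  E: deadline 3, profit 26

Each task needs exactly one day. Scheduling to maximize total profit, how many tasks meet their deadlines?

By profit: D(d3,40), C(d3,39), B(d1,36), E(d3,26), A(d2,15)
D→slot 3; C→slot 2; B→slot 1; E skipped; A skipped.
3 of 5 scheduled.

3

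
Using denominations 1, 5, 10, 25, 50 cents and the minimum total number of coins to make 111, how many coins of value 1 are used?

1

Greedy: take as many of the largest coin as possible, then repeat with the remainder.
111 = 2×50 + 1×10 + 1×1
Count of 1: 1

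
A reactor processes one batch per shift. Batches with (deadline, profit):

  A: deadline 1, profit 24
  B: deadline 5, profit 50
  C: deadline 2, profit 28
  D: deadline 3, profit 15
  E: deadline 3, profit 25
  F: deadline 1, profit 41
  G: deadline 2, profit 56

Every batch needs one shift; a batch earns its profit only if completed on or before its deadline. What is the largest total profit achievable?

By profit: G(d2,56), B(d5,50), F(d1,41), C(d2,28), E(d3,25), A(d1,24), D(d3,15)
G→slot 2; B→slot 5; F→slot 1; C skipped; E→slot 3; A skipped; D skipped.
Profit = 41 + 56 + 25 + 50 = 172

172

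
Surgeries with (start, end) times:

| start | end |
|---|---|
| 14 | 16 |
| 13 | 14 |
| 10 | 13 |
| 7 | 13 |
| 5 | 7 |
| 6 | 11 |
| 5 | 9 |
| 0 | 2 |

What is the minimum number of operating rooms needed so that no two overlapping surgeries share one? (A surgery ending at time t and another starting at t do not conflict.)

The answer is the maximum number of intervals overlapping at any instant.
Events (time:±→running): 0:+→1 2:-→0 5:+→1 5:+→2 6:+→3 … peak 3.

3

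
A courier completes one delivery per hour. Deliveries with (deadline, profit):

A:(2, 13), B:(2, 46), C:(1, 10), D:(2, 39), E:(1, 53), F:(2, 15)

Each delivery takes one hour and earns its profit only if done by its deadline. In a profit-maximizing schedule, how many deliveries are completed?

By profit: E(d1,53), B(d2,46), D(d2,39), F(d2,15), A(d2,13), C(d1,10)
E→slot 1; B→slot 2; D skipped; F skipped; A skipped; C skipped.
2 of 6 scheduled.

2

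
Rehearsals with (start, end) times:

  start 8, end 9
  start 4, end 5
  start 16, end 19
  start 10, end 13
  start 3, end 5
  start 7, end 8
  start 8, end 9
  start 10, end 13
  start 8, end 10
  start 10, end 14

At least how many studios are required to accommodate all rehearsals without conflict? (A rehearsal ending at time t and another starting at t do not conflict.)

Count concurrent intervals with a sweep; the peak is the room count.
Events (time:±→running): 3:+→1 4:+→2 5:-→1 5:-→0 7:+→1 8:-→0 8:+→1 8:+→2 8:+→3 … peak 3.

3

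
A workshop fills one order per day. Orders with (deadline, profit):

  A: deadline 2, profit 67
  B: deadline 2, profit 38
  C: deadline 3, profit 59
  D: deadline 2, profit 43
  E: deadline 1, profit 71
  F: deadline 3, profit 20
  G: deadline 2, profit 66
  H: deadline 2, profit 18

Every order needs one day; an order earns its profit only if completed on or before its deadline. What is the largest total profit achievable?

By profit: E(d1,71), A(d2,67), G(d2,66), C(d3,59), D(d2,43), B(d2,38), F(d3,20), H(d2,18)
E→slot 1; A→slot 2; G skipped; C→slot 3; D skipped; B skipped; F skipped; H skipped.
Profit = 71 + 67 + 59 = 197

197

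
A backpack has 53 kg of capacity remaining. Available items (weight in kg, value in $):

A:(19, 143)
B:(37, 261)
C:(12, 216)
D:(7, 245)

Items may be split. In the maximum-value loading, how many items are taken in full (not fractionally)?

Order: D (245/7=35.00) > C (216/12=18.00) > A (143/19=7.53) > B (261/37=7.05)
Fill: take D (7 @ 245) → take C (12 @ 216) → take A (19 @ 143) → take 15/37 of B → 105.81; 53/53 used.
3 item(s) taken whole; one partial (take 15/37 of B).

3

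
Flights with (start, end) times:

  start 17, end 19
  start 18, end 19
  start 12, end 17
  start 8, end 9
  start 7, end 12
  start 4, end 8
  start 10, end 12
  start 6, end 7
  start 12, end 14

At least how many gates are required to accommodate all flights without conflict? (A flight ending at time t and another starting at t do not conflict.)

Count concurrent intervals with a sweep; the peak is the room count.
Events (time:±→running): 4:+→1 6:+→2 … peak 2.

2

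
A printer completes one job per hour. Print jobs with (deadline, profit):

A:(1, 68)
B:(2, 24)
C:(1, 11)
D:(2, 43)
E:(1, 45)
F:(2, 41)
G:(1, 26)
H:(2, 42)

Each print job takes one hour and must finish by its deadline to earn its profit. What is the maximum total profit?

Profit order: A=68 E=45 D=43 H=42 F=41 G=26 B=24 C=11
Assign: A→slot 1, E skipped, D→slot 2, H skipped, F skipped, G skipped, B skipped, C skipped.
Slots: [1:A] [2:D]
Profit = 68 + 43 = 111

111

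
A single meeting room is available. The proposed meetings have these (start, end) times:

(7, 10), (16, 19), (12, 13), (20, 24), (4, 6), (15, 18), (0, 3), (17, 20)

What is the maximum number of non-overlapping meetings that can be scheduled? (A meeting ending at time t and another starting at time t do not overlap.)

Sort by end time and greedily take each interval whose start is ≥ the last chosen end.
Sorted by end: (0,3)  (4,6)  (7,10)  (12,13)  (15,18)  (16,19)  (17,20)  (20,24)
take (0,3); take (4,6); take (7,10); take (12,13); take (15,18); take (20,24).
Selected 6 meetings.

6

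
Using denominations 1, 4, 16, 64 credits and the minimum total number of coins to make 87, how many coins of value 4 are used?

Use the largest denomination that fits, subtract, and repeat.
87 = 1×64 + 1×16 + 1×4 + 3×1
Count of 4: 1

1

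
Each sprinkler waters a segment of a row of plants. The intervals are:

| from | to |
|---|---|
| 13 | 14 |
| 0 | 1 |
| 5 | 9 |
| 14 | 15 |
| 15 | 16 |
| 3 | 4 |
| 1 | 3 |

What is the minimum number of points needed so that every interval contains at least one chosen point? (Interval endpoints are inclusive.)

5

Sorted: [0,1] [1,3] [3,4] [5,9] [13,14] [14,15] [15,16]
{[0,1],[1,3]} hit by 1; {[3,4]} hit by 4; {[5,9]} hit by 9; {[13,14],[14,15]} hit by 14; {[15,16]} hit by 16.
Points: 1, 4, 9, 14, 16 (5 total).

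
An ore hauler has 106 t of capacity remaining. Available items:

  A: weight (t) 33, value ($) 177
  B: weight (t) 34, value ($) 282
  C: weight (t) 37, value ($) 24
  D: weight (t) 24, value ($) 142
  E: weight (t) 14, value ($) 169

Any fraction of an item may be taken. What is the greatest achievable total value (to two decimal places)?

770.65

Order: E (169/14=12.07) > B (282/34=8.29) > D (142/24=5.92) > A (177/33=5.36) > C (24/37=0.65)
Fill: take E (14 @ 169) → take B (34 @ 282) → take D (24 @ 142) → take A (33 @ 177) → take 1/37 of C → 0.65; 106/106 used.
Total value = 770.65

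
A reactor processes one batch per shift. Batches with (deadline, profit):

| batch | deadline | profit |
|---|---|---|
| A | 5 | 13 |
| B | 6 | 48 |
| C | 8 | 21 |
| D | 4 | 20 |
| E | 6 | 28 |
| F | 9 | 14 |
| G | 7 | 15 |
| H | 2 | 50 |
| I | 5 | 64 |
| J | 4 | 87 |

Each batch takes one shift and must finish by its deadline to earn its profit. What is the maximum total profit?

347

Take jobs in profit order; each goes to the latest open slot no later than its deadline.
By profit: J(d4,87), I(d5,64), H(d2,50), B(d6,48), E(d6,28), C(d8,21), D(d4,20), G(d7,15), F(d9,14), A(d5,13)
J→slot 4; I→slot 5; H→slot 2; B→slot 6; E→slot 3; C→slot 8; D→slot 1; G→slot 7; F→slot 9; A skipped.
Profit = 20 + 50 + 28 + 87 + 64 + 48 + 15 + 21 + 14 = 347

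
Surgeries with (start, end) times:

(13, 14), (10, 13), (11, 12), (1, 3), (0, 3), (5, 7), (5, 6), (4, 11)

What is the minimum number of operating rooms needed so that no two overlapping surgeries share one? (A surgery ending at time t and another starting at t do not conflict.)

3

Count concurrent intervals with a sweep; the peak is the room count.
Events (time:±→running): 0:+→1 1:+→2 3:-→1 3:-→0 4:+→1 5:+→2 5:+→3 … peak 3.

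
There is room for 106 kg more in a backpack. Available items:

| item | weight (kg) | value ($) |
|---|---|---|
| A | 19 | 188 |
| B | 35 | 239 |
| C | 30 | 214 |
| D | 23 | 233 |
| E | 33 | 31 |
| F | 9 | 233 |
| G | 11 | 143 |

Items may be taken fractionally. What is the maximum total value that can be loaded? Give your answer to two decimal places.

Sort by value per unit weight and fill in that order.
Ratios (sorted): F 25.89, G 13.00, D 10.13, A 9.89, C 7.13, B 6.83, E 0.94
take F (9 @ 233); take G (11 @ 143); take D (23 @ 233); take A (19 @ 188); take C (30 @ 214); take 14/35 of B → 95.60. Capacity used 106/106.
Total value = 1106.60

1106.60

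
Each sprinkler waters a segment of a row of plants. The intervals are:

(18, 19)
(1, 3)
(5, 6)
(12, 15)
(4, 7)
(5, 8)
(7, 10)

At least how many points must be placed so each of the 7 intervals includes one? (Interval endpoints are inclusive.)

Process intervals by earliest right end; each time one isn't hit yet, stab at its right endpoint.
Sorted: [1,3] [5,6] [4,7] [5,8] [7,10] [12,15] [18,19]
{[1,3]} hit by 3; {[5,6],[4,7],[5,8]} hit by 6; {[7,10]} hit by 10; {[12,15]} hit by 15; {[18,19]} hit by 19.
Points: 3, 6, 10, 15, 19 (5 total).

5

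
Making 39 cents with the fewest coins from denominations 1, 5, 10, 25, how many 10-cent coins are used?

1

Greedy: take as many of the largest coin as possible, then repeat with the remainder.
39 − 1×25→14 − 1×10→4 − 4×1→0
Count of 10: 1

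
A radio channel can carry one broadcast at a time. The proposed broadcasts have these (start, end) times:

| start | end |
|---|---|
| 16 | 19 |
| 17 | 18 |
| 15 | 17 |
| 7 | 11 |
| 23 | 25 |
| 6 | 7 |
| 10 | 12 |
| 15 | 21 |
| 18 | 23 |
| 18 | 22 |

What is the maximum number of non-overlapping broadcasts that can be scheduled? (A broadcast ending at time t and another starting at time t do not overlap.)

Sort by end time and greedily take each interval whose start is ≥ the last chosen end.
By end time: (6,7), (7,11), (10,12), (15,17), (17,18), (16,19), (15,21), (18,22), (18,23), (23,25).
Pick (6,7); next start ≥ 7 → (7,11); next start ≥ 11 → (15,17); next start ≥ 17 → (17,18); next start ≥ 18 → (18,22); next start ≥ 22 → (23,25).
Selected 6 broadcasts.

6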